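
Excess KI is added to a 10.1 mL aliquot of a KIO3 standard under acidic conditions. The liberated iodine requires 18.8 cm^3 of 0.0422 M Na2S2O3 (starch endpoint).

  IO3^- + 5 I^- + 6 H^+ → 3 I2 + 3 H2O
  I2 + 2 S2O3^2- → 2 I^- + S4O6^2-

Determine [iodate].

n(S2O3^2-) = 0.0188 × 0.0422 = 7.93 × 10^-4 mol
n(I2) = n(S2O3^2-)/2 = 3.97 × 10^-4 mol
From the 1:3 ratio, n(IO3^-) in the aliquot = 1/3 × 3.97 × 10^-4 = 1.32 × 10^-4 mol
[IO3^-] = 1.32 × 10^-4 / 0.0101 = 0.0131 mol/L

0.0131 M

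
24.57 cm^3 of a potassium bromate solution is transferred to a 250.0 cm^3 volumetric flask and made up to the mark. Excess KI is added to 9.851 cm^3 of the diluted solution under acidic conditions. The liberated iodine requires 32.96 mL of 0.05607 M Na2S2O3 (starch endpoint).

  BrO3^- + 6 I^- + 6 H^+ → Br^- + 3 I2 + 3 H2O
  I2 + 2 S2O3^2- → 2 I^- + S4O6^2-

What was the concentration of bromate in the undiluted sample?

n(S2O3^2-) = 0.03296 × 0.05607 = 1.848 × 10^-3 mol
n(I2) = n(S2O3^2-)/2 = 9.240 × 10^-4 mol
From the 1:3 ratio, n(BrO3^-) in the aliquot = 1/3 × 9.240 × 10^-4 = 3.080 × 10^-4 mol
[BrO3^-]_dilute = 3.080 × 10^-4 / 0.009851 = 0.03127 mol/L
[BrO3^-]_original = 0.03127 × 250.0/24.57 = 0.3181 mol/L

0.3181 M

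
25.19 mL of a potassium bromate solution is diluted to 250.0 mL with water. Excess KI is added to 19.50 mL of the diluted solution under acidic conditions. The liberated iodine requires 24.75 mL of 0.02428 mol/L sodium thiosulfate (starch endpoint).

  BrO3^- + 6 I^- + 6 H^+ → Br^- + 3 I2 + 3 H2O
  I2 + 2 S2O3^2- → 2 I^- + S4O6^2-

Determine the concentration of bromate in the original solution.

n(S2O3^2-) = 0.02475 × 0.02428 = 6.009 × 10^-4 mol
n(I2) = n(S2O3^2-)/2 = 3.005 × 10^-4 mol
From the 1:3 ratio, n(BrO3^-) in the aliquot = 1/3 × 3.005 × 10^-4 = 1.002 × 10^-4 mol
[BrO3^-]_dilute = 1.002 × 10^-4 / 0.01950 = 0.005136 mol/L
[BrO3^-]_original = 0.005136 × 250.0/25.19 = 0.05097 mol/L

0.05097 mol/L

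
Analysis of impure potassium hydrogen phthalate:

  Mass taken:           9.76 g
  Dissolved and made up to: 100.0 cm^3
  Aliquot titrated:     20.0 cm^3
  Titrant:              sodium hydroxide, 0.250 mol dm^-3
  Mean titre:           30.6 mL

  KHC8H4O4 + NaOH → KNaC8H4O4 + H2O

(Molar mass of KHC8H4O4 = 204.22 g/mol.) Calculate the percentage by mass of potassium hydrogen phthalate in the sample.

n(NaOH) per titration = 0.0306 × 0.250 = 7.65 × 10^-3 mol
n(KHC8H4O4) in each aliquot = 7.65 × 10^-3 mol (1:1 ratio)
n(KHC8H4O4) in the whole flask = 7.65 × 10^-3 × 100.0/20.0 = 0.0383 mol
mass of KHC8H4O4 = 0.0383 × 204.22 = 7.81 g
% KHC8H4O4 = 7.81 / 9.76 × 100 = 80.0 %

80.0 %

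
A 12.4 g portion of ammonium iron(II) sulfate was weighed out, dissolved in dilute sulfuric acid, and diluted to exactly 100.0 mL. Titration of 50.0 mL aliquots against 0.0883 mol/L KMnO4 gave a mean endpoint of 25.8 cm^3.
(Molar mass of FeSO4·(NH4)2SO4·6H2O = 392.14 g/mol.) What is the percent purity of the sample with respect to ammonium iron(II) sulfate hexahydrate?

72.0 %

MnO4^- + 5 Fe^2+ + 8 H^+ → Mn^2+ + 5 Fe^3+ + 4 H2O
n(KMnO4) per titration = 0.0258 × 0.0883 = 2.28 × 10^-3 mol
From the 5:1 ratio, n(FeSO4·(NH4)2SO4·6H2O) in each aliquot = 5/1 × 2.28 × 10^-3 = 0.0114 mol
n(FeSO4·(NH4)2SO4·6H2O) in the whole flask = 0.0114 × 100.0/50.0 = 0.0228 mol
mass of FeSO4·(NH4)2SO4·6H2O = 0.0228 × 392.14 = 8.93 g
% FeSO4·(NH4)2SO4·6H2O = 8.93 / 12.4 × 100 = 72.0 %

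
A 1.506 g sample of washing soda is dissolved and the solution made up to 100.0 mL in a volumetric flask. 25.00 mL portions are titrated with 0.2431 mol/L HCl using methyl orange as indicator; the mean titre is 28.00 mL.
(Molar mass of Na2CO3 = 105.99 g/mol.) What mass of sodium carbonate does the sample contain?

1.443 g

Na2CO3 + 2 HCl → 2 NaCl + H2O + CO2
n(HCl) per titration = 0.02800 × 0.2431 = 6.807 × 10^-3 mol
From the 1:2 ratio, n(Na2CO3) in each aliquot = 1/2 × 6.807 × 10^-3 = 3.403 × 10^-3 mol
n(Na2CO3) in the whole flask = 3.403 × 10^-3 × 100.0/25.00 = 0.01361 mol
mass of Na2CO3 = 0.01361 × 105.99 = 1.443 g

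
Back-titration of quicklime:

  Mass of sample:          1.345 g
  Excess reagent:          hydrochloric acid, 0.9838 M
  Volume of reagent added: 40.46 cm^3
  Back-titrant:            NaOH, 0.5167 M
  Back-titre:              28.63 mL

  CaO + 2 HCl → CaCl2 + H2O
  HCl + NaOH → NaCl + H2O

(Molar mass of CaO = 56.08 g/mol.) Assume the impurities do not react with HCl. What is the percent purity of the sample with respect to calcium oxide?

52.14 %

n(HCl) added = 0.04046 × 0.9838 = 0.03980 mol
n(NaOH) used in back-titration = 0.02863 × 0.5167 = 0.01479 mol
n(HCl) left over = 0.01479 mol (1:1 ratio)
n(HCl) consumed by analyte = 0.03980 − 0.01479 = 0.02501 mol
From the 1:2 ratio, n(CaO) = 1/2 × 0.02501 = 0.01251 mol
mass of CaO = 0.01251 × 56.08 = 0.7013 g
% CaO = 0.7013 / 1.345 × 100 = 52.14 %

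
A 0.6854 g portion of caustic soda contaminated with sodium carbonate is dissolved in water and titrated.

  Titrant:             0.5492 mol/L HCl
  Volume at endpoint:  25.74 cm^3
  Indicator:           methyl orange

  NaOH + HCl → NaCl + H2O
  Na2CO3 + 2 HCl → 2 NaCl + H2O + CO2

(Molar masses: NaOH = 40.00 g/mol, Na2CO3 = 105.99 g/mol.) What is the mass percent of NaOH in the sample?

n(HCl) = 0.02574 × 0.5492 = 0.01414 mol
Let x = n(NaOH), y = n(Na2CO3).
Titrant: 1x + 2y = 0.01414;  mass: 40.00x + 105.99y = 0.6854
Solving, x = 4.906 × 10^-3 mol, y = 4.615 × 10^-3 mol
mass of NaOH = 4.906 × 10^-3 × 40.00 = 0.1963 g
% NaOH = 0.1963 / 0.6854 × 100 = 28.63 %

28.63 %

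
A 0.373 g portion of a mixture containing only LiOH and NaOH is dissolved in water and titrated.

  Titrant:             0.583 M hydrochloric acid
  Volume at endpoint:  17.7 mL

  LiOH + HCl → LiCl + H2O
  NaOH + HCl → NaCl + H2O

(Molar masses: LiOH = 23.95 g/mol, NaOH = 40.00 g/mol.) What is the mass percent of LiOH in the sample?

n(HCl) = 0.0177 × 0.583 = 0.0103 mol
Let x = n(LiOH), y = n(NaOH).
Titrant: 1x + 1y = 0.0103;  mass: 23.95x + 40.00y = 0.373
Solving, x = 2.48 × 10^-3 mol, y = 7.84 × 10^-3 mol
mass of LiOH = 2.48 × 10^-3 × 23.95 = 0.0593 g
% LiOH = 0.0593 / 0.373 × 100 = 15.9 %

15.9 %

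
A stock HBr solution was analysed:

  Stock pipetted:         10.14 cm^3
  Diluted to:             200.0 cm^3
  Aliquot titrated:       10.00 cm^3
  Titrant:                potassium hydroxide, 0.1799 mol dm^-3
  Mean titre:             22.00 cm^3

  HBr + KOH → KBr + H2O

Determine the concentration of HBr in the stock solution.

n(KOH) = 0.02200 × 0.1799 = 3.958 × 10^-3 mol
n(HBr) in the aliquot = 3.958 × 10^-3 mol (1:1 ratio)
[HBr]_dilute = 3.958 × 10^-3 / 0.01000 = 0.3958 mol/L
Dilution factor = 200.0 / 10.14 = 19.72
[HBr]_stock = 0.3958 × 19.72 = 7.806 mol/L

7.806 mol/L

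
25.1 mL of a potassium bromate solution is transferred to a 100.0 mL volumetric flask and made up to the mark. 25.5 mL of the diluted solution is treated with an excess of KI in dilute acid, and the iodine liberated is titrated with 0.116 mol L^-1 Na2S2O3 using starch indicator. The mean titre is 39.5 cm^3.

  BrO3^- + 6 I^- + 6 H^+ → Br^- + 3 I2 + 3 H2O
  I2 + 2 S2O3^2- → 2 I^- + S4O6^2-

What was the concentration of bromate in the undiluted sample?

0.119 mol/L

n(S2O3^2-) = 0.0395 × 0.116 = 4.58 × 10^-3 mol
n(I2) = n(S2O3^2-)/2 = 2.29 × 10^-3 mol
From the 1:3 ratio, n(BrO3^-) in the aliquot = 1/3 × 2.29 × 10^-3 = 7.64 × 10^-4 mol
[BrO3^-]_dilute = 7.64 × 10^-4 / 0.0255 = 0.0299 mol/L
[BrO3^-]_original = 0.0299 × 100.0/25.1 = 0.119 mol/L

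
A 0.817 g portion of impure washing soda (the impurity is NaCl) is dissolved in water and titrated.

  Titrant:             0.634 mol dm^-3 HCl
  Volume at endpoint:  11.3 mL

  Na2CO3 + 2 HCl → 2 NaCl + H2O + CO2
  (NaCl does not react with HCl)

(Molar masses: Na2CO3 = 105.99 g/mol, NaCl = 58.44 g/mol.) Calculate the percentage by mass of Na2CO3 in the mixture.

46.5 %

n(HCl) = 0.0113 × 0.634 = 7.16 × 10^-3 mol
Let x = n(Na2CO3), y = n(NaCl).
Titrant: 2x = 7.16 × 10^-3;  mass: 105.99x + 58.44y = 0.817
Solving, x = 3.58 × 10^-3 mol, y = 7.48 × 10^-3 mol
mass of Na2CO3 = 3.58 × 10^-3 × 105.99 = 0.380 g
% Na2CO3 = 0.380 / 0.817 × 100 = 46.5 %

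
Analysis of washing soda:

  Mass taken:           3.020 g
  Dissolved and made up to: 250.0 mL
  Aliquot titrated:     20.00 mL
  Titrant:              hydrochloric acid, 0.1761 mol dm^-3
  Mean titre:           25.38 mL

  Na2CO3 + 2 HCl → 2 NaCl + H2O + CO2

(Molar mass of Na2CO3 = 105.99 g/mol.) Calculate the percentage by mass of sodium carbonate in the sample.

98.04 %

n(HCl) per titration = 0.02538 × 0.1761 = 4.469 × 10^-3 mol
From the 1:2 ratio, n(Na2CO3) in each aliquot = 1/2 × 4.469 × 10^-3 = 2.235 × 10^-3 mol
n(Na2CO3) in the whole flask = 2.235 × 10^-3 × 250.0/20.00 = 0.02793 mol
mass of Na2CO3 = 0.02793 × 105.99 = 2.961 g
% Na2CO3 = 2.961 / 3.020 × 100 = 98.04 %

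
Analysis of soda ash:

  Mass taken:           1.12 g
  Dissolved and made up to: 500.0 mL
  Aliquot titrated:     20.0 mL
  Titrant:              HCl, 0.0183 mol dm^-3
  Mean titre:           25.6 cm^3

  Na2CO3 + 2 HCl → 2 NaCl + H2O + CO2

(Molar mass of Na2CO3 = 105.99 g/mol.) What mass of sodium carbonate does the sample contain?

0.621 g

n(HCl) per titration = 0.0256 × 0.0183 = 4.68 × 10^-4 mol
From the 1:2 ratio, n(Na2CO3) in each aliquot = 1/2 × 4.68 × 10^-4 = 2.34 × 10^-4 mol
n(Na2CO3) in the whole flask = 2.34 × 10^-4 × 500.0/20.0 = 5.86 × 10^-3 mol
mass of Na2CO3 = 5.86 × 10^-3 × 105.99 = 0.621 g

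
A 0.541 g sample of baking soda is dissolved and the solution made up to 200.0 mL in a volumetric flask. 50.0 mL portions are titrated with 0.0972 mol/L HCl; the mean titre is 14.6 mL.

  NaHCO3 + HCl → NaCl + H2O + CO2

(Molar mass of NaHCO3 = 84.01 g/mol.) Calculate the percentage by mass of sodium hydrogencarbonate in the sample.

88.1 %

n(HCl) per titration = 0.0146 × 0.0972 = 1.42 × 10^-3 mol
n(NaHCO3) in each aliquot = 1.42 × 10^-3 mol (1:1 ratio)
n(NaHCO3) in the whole flask = 1.42 × 10^-3 × 200.0/50.0 = 5.68 × 10^-3 mol
mass of NaHCO3 = 5.68 × 10^-3 × 84.01 = 0.477 g
% NaHCO3 = 0.477 / 0.541 × 100 = 88.1 %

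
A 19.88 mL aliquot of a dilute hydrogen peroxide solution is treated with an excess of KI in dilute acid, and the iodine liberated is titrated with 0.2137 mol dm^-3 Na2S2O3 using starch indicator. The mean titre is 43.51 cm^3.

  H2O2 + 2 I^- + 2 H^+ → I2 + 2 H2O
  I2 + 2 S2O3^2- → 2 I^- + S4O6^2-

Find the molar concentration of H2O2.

n(S2O3^2-) = 0.04351 × 0.2137 = 9.298 × 10^-3 mol
n(I2) = n(S2O3^2-)/2 = 4.649 × 10^-3 mol
n(H2O2) in the aliquot = 4.649 × 10^-3 mol (1:1 ratio)
[H2O2] = 4.649 × 10^-3 / 0.01988 = 0.2339 mol/L

0.2339 mol/L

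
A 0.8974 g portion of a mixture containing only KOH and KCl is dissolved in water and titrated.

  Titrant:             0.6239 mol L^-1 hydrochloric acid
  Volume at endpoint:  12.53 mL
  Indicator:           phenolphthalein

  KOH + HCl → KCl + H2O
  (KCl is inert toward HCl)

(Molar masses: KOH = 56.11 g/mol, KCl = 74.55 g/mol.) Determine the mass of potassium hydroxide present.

0.4386 g

n(HCl) = 0.01253 × 0.6239 = 7.817 × 10^-3 mol
Let x = n(KOH), y = n(KCl).
Titrant: 1x = 7.817 × 10^-3;  mass: 56.11x + 74.55y = 0.8974
Solving, x = 7.817 × 10^-3 mol, y = 6.154 × 10^-3 mol
mass of KOH = 7.817 × 10^-3 × 56.11 = 0.4386 g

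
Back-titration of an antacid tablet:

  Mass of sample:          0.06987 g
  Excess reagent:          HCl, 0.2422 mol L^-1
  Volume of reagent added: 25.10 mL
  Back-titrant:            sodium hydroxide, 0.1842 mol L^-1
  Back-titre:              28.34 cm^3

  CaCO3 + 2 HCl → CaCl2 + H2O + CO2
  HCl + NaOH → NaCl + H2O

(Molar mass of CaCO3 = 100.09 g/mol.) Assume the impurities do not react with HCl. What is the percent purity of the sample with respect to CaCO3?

61.53 %

n(HCl) added = 0.02510 × 0.2422 = 6.079 × 10^-3 mol
n(NaOH) used in back-titration = 0.02834 × 0.1842 = 5.220 × 10^-3 mol
n(HCl) left over = 5.220 × 10^-3 mol (1:1 ratio)
n(HCl) consumed by analyte = 6.079 × 10^-3 − 5.220 × 10^-3 = 8.590 × 10^-4 mol
From the 1:2 ratio, n(CaCO3) = 1/2 × 8.590 × 10^-4 = 4.295 × 10^-4 mol
mass of CaCO3 = 4.295 × 10^-4 × 100.09 = 0.04299 g
% CaCO3 = 0.04299 / 0.06987 × 100 = 61.53 %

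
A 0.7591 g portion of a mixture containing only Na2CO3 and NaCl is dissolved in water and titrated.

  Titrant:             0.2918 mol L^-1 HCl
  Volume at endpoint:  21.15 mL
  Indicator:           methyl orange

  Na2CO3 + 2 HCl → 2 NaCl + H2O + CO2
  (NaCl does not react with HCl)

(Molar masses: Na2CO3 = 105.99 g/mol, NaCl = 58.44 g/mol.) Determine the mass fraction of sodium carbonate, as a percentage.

43.09 %

n(HCl) = 0.02115 × 0.2918 = 6.172 × 10^-3 mol
Let x = n(Na2CO3), y = n(NaCl).
Titrant: 2x = 6.172 × 10^-3;  mass: 105.99x + 58.44y = 0.7591
Solving, x = 3.086 × 10^-3 mol, y = 7.393 × 10^-3 mol
mass of Na2CO3 = 3.086 × 10^-3 × 105.99 = 0.3271 g
% Na2CO3 = 0.3271 / 0.7591 × 100 = 43.09 %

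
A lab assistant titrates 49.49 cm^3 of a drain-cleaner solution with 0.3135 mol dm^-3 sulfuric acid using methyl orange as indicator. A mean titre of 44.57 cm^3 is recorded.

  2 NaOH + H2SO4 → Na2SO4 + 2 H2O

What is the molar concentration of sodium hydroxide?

0.5647 mol/L

n(H2SO4) = 0.04457 L × 0.3135 mol/L = 0.01397 mol
From the 2:1 mole ratio, n(NaOH) = 2/1 × 0.01397 = 0.02795 mol
[NaOH] = 0.02795 mol / 0.04949 L = 0.5647 mol/L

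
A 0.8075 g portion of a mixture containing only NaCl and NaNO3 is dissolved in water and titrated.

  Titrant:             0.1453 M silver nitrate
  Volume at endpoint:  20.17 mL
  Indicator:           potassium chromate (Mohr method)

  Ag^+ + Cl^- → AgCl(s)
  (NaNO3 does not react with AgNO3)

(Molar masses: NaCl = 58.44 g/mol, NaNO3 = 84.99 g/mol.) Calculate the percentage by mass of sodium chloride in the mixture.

21.21 %

n(AgNO3) = 0.02017 × 0.1453 = 2.931 × 10^-3 mol
Let x = n(NaCl), y = n(NaNO3).
Titrant: 1x = 2.931 × 10^-3;  mass: 58.44x + 84.99y = 0.8075
Solving, x = 2.931 × 10^-3 mol, y = 7.486 × 10^-3 mol
mass of NaCl = 2.931 × 10^-3 × 58.44 = 0.1713 g
% NaCl = 0.1713 / 0.8075 × 100 = 21.21 %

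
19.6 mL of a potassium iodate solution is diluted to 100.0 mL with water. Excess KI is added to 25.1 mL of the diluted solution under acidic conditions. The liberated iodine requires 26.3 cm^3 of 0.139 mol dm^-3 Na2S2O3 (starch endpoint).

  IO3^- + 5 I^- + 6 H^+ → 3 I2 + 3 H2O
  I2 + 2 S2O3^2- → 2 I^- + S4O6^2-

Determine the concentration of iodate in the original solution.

n(S2O3^2-) = 0.0263 × 0.139 = 3.66 × 10^-3 mol
n(I2) = n(S2O3^2-)/2 = 1.83 × 10^-3 mol
From the 1:3 ratio, n(IO3^-) in the aliquot = 1/3 × 1.83 × 10^-3 = 6.09 × 10^-4 mol
[IO3^-]_dilute = 6.09 × 10^-4 / 0.0251 = 0.0243 mol/L
[IO3^-]_original = 0.0243 × 100.0/19.6 = 0.124 mol/L

0.124 mol/L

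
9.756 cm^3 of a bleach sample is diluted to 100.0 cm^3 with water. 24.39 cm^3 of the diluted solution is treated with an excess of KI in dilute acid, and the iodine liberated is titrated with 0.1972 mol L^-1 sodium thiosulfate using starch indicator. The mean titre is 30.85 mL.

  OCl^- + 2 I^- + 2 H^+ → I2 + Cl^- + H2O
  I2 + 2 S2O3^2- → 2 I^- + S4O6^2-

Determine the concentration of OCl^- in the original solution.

1.278 mol/L

n(S2O3^2-) = 0.03085 × 0.1972 = 6.084 × 10^-3 mol
n(I2) = n(S2O3^2-)/2 = 3.042 × 10^-3 mol
n(OCl^-) in the aliquot = 3.042 × 10^-3 mol (1:1 ratio)
[OCl^-]_dilute = 3.042 × 10^-3 / 0.02439 = 0.1247 mol/L
[OCl^-]_original = 0.1247 × 100.0/9.756 = 1.278 mol/L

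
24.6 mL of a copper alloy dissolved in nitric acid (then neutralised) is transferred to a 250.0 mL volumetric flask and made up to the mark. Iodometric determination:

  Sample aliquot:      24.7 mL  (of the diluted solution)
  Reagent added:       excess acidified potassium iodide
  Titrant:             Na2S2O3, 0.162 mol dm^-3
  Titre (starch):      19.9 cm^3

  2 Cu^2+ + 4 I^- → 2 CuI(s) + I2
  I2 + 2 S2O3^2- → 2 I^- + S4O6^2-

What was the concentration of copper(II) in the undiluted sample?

1.33 mol/L

n(S2O3^2-) = 0.0199 × 0.162 = 3.22 × 10^-3 mol
n(I2) = n(S2O3^2-)/2 = 1.61 × 10^-3 mol
From the 2:1 ratio, n(Cu2+) in the aliquot = 2/1 × 1.61 × 10^-3 = 3.22 × 10^-3 mol
[Cu2+]_dilute = 3.22 × 10^-3 / 0.0247 = 0.131 mol/L
[Cu2+]_original = 0.131 × 250.0/24.6 = 1.33 mol/L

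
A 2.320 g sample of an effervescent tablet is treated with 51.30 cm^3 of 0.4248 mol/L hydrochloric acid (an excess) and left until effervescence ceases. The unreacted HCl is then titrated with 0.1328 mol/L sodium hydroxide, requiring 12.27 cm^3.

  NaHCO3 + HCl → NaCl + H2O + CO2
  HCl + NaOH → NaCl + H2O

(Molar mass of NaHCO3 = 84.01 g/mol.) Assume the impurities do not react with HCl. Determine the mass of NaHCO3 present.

1.694 g

n(HCl) added = 0.05130 × 0.4248 = 0.02179 mol
n(NaOH) used in back-titration = 0.01227 × 0.1328 = 1.629 × 10^-3 mol
n(HCl) left over = 1.629 × 10^-3 mol (1:1 ratio)
n(HCl) consumed by analyte = 0.02179 − 1.629 × 10^-3 = 0.02016 mol
n(NaHCO3) = 0.02016 mol (1:1 ratio)
mass of NaHCO3 = 0.02016 × 84.01 = 1.694 g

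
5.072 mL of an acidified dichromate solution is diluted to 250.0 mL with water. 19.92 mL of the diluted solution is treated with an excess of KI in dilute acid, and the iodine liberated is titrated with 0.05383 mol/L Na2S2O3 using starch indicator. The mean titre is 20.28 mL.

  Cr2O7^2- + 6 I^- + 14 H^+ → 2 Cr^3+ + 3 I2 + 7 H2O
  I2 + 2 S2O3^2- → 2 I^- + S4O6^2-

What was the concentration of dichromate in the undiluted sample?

n(S2O3^2-) = 0.02028 × 0.05383 = 1.092 × 10^-3 mol
n(I2) = n(S2O3^2-)/2 = 5.458 × 10^-4 mol
From the 1:3 ratio, n(Cr2O7^2-) in the aliquot = 1/3 × 5.458 × 10^-4 = 1.819 × 10^-4 mol
[Cr2O7^2-]_dilute = 1.819 × 10^-4 / 0.01992 = 0.009134 mol/L
[Cr2O7^2-]_original = 0.009134 × 250.0/5.072 = 0.4502 mol/L

0.4502 mol/L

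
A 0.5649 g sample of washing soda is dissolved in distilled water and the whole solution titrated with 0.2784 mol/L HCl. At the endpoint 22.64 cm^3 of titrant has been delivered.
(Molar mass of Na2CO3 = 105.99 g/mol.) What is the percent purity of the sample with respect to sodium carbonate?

Na2CO3 + 2 HCl → 2 NaCl + H2O + CO2
n(HCl) = 0.02264 L × 0.2784 mol/L = 6.303 × 10^-3 mol
From the 1:2 ratio, n(Na2CO3) = 1/2 × 6.303 × 10^-3 = 3.151 × 10^-3 mol
mass of Na2CO3 = 3.151 × 10^-3 × 105.99 g/mol = 0.3340 g
% Na2CO3 = 0.3340 / 0.5649 × 100 = 59.13 %

59.13 %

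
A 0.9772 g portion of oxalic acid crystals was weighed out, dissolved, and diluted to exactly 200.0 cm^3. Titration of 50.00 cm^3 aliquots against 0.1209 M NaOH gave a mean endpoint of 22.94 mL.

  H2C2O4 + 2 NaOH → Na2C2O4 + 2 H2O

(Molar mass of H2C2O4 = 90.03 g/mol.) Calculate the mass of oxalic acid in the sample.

n(NaOH) per titration = 0.02294 × 0.1209 = 2.773 × 10^-3 mol
From the 1:2 ratio, n(H2C2O4) in each aliquot = 1/2 × 2.773 × 10^-3 = 1.387 × 10^-3 mol
n(H2C2O4) in the whole flask = 1.387 × 10^-3 × 200.0/50.00 = 5.547 × 10^-3 mol
mass of H2C2O4 = 5.547 × 10^-3 × 90.03 = 0.4994 g

0.4994 g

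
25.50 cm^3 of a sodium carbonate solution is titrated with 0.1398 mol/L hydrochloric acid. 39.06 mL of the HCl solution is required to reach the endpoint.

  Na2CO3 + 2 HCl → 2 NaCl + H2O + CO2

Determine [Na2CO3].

n(HCl) = 0.03906 L × 0.1398 mol/L = 5.461 × 10^-3 mol
From the 1:2 mole ratio, n(Na2CO3) = 1/2 × 5.461 × 10^-3 = 2.730 × 10^-3 mol
[Na2CO3] = 2.730 × 10^-3 mol / 0.02550 L = 0.1071 mol/L

0.1071 mol/L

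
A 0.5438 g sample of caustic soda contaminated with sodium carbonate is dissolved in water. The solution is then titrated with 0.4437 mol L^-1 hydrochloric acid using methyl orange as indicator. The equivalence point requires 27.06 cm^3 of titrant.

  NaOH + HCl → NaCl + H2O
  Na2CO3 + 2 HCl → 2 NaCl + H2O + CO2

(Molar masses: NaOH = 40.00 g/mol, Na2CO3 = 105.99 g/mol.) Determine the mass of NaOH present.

0.2847 g

n(HCl) = 0.02706 × 0.4437 = 0.01201 mol
Let x = n(NaOH), y = n(Na2CO3).
Titrant: 1x + 2y = 0.01201;  mass: 40.00x + 105.99y = 0.5438
Solving, x = 7.117 × 10^-3 mol, y = 2.445 × 10^-3 mol
mass of NaOH = 7.117 × 10^-3 × 40.00 = 0.2847 g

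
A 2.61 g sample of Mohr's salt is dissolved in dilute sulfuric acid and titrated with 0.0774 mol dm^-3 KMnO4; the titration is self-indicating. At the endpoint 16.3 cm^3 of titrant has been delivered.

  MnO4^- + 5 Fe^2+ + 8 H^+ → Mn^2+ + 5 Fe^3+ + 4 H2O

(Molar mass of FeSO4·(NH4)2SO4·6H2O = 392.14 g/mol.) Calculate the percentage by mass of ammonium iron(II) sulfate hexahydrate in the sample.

94.8 %

n(KMnO4) = 0.0163 L × 0.0774 mol/L = 1.26 × 10^-3 mol
From the 5:1 ratio, n(FeSO4·(NH4)2SO4·6H2O) = 5/1 × 1.26 × 10^-3 = 6.31 × 10^-3 mol
mass of FeSO4·(NH4)2SO4·6H2O = 6.31 × 10^-3 × 392.14 g/mol = 2.47 g
% FeSO4·(NH4)2SO4·6H2O = 2.47 / 2.61 × 100 = 94.8 %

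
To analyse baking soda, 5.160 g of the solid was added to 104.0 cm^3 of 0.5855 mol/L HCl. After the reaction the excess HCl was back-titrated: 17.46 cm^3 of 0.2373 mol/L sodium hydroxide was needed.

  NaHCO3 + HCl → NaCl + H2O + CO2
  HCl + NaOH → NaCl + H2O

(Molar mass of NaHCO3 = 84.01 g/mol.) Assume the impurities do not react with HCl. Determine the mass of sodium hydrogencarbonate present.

4.767 g

n(HCl) added = 0.1040 × 0.5855 = 0.06089 mol
n(NaOH) used in back-titration = 0.01746 × 0.2373 = 4.143 × 10^-3 mol
n(HCl) left over = 4.143 × 10^-3 mol (1:1 ratio)
n(HCl) consumed by analyte = 0.06089 − 4.143 × 10^-3 = 0.05675 mol
n(NaHCO3) = 0.05675 mol (1:1 ratio)
mass of NaHCO3 = 0.05675 × 84.01 = 4.767 g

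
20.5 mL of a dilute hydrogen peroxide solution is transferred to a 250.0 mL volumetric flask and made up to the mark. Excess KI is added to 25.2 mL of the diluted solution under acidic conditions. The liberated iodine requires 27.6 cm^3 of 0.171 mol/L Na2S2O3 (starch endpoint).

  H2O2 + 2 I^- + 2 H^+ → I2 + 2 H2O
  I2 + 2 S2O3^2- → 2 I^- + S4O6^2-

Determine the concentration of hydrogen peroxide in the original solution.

n(S2O3^2-) = 0.0276 × 0.171 = 4.72 × 10^-3 mol
n(I2) = n(S2O3^2-)/2 = 2.36 × 10^-3 mol
n(H2O2) in the aliquot = 2.36 × 10^-3 mol (1:1 ratio)
[H2O2]_dilute = 2.36 × 10^-3 / 0.0252 = 0.0936 mol/L
[H2O2]_original = 0.0936 × 250.0/20.5 = 1.14 mol/L

1.14 mol/L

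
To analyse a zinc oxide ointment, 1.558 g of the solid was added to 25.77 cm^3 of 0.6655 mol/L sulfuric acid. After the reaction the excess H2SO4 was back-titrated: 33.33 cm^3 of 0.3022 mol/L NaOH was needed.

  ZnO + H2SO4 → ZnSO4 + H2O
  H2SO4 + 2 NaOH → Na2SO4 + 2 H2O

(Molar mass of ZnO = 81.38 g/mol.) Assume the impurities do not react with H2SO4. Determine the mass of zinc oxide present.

n(H2SO4) added = 0.02577 × 0.6655 = 0.01715 mol
n(NaOH) used in back-titration = 0.03333 × 0.3022 = 0.01007 mol
From the 1:2 ratio, n(H2SO4) left over = 1/2 × 0.01007 = 5.036 × 10^-3 mol
n(H2SO4) consumed by analyte = 0.01715 − 5.036 × 10^-3 = 0.01211 mol
n(ZnO) = 0.01211 mol (1:1 ratio)
mass of ZnO = 0.01211 × 81.38 = 0.9858 g

0.9858 g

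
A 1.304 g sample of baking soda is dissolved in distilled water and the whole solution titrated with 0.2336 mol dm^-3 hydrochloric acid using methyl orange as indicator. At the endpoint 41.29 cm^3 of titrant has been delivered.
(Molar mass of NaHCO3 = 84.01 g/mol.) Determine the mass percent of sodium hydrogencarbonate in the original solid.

NaHCO3 + HCl → NaCl + H2O + CO2
n(HCl) = 0.04129 L × 0.2336 mol/L = 9.645 × 10^-3 mol
n(NaHCO3) = 9.645 × 10^-3 mol (1:1 ratio)
mass of NaHCO3 = 9.645 × 10^-3 × 84.01 g/mol = 0.8103 g
% NaHCO3 = 0.8103 / 1.304 × 100 = 62.14 %

62.14 %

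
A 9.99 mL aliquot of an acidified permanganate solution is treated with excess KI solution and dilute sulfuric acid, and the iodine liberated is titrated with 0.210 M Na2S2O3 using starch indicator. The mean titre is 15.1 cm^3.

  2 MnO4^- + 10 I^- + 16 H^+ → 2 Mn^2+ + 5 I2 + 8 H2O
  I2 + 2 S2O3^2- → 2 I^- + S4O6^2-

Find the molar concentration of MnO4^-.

0.0635 M

n(S2O3^2-) = 0.0151 × 0.210 = 3.17 × 10^-3 mol
n(I2) = n(S2O3^2-)/2 = 1.59 × 10^-3 mol
From the 2:5 ratio, n(MnO4^-) in the aliquot = 2/5 × 1.59 × 10^-3 = 6.34 × 10^-4 mol
[MnO4^-] = 6.34 × 10^-4 / 0.00999 = 0.0635 mol/L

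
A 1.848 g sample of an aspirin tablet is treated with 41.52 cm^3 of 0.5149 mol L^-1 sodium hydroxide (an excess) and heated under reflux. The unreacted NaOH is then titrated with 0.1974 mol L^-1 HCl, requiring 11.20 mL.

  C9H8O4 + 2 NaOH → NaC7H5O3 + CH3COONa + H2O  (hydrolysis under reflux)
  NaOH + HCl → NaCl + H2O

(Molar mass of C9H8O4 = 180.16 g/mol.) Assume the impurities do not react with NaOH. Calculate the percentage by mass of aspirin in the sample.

n(NaOH) added = 0.04152 × 0.5149 = 0.02138 mol
n(HCl) used in back-titration = 0.01120 × 0.1974 = 2.211 × 10^-3 mol
n(NaOH) left over = 2.211 × 10^-3 mol (1:1 ratio)
n(NaOH) consumed by analyte = 0.02138 − 2.211 × 10^-3 = 0.01917 mol
From the 1:2 ratio, n(C9H8O4) = 1/2 × 0.01917 = 9.584 × 10^-3 mol
mass of C9H8O4 = 9.584 × 10^-3 × 180.16 = 1.727 g
% C9H8O4 = 1.727 / 1.848 × 100 = 93.43 %

93.43 %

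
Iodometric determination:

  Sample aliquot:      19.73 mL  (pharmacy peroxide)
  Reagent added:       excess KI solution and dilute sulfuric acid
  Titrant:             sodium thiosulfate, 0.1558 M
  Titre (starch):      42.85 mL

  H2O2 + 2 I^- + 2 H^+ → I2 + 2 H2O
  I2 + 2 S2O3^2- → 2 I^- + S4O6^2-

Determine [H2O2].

n(S2O3^2-) = 0.04285 × 0.1558 = 6.676 × 10^-3 mol
n(I2) = n(S2O3^2-)/2 = 3.338 × 10^-3 mol
n(H2O2) in the aliquot = 3.338 × 10^-3 mol (1:1 ratio)
[H2O2] = 3.338 × 10^-3 / 0.01973 = 0.1692 mol/L

0.1692 M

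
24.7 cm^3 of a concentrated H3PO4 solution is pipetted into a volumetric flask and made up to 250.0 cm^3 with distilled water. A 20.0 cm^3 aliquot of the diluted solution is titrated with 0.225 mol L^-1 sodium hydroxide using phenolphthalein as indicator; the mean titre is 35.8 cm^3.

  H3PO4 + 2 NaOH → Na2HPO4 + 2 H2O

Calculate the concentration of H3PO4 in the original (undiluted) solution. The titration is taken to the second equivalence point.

2.04 mol/L

n(NaOH) = 0.0358 × 0.225 = 8.05 × 10^-3 mol
From the 1:2 ratio, n(H3PO4) in the aliquot = 1/2 × 8.05 × 10^-3 = 4.03 × 10^-3 mol
[H3PO4]_dilute = 4.03 × 10^-3 / 0.0200 = 0.201 mol/L
Dilution factor = 250.0 / 24.7 = 10.12
[H3PO4]_stock = 0.201 × 10.12 = 2.04 mol/L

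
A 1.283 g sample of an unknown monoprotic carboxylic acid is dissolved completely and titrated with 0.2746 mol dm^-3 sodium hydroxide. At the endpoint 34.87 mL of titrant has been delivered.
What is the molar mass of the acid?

134.0 g/mol

n(NaOH) = 0.03487 L × 0.2746 mol/L = 9.575 × 10^-3 mol
n(HA) = 9.575 × 10^-3 mol (1:1 ratio)
M = m / n = 1.283 g / 9.575 × 10^-3 mol = 134.0 g/mol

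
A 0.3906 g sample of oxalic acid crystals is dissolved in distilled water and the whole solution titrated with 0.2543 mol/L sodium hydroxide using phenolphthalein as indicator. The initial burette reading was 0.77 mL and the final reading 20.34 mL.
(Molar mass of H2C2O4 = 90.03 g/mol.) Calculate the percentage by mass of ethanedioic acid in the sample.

H2C2O4 + 2 NaOH → Na2C2O4 + 2 H2O
n(NaOH) = 0.01957 L × 0.2543 mol/L = 4.977 × 10^-3 mol
From the 1:2 ratio, n(H2C2O4) = 1/2 × 4.977 × 10^-3 = 2.488 × 10^-3 mol
mass of H2C2O4 = 2.488 × 10^-3 × 90.03 g/mol = 0.2240 g
% H2C2O4 = 0.2240 / 0.3906 × 100 = 57.35 %

57.35 %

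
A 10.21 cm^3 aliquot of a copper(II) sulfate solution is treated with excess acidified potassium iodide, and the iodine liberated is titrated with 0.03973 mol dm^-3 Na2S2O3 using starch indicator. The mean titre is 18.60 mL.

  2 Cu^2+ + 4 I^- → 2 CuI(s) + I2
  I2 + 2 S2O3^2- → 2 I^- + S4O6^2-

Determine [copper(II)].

n(S2O3^2-) = 0.01860 × 0.03973 = 7.390 × 10^-4 mol
n(I2) = n(S2O3^2-)/2 = 3.695 × 10^-4 mol
From the 2:1 ratio, n(Cu2+) in the aliquot = 2/1 × 3.695 × 10^-4 = 7.390 × 10^-4 mol
[Cu2+] = 7.390 × 10^-4 / 0.01021 = 0.07238 mol/L

0.07238 mol/L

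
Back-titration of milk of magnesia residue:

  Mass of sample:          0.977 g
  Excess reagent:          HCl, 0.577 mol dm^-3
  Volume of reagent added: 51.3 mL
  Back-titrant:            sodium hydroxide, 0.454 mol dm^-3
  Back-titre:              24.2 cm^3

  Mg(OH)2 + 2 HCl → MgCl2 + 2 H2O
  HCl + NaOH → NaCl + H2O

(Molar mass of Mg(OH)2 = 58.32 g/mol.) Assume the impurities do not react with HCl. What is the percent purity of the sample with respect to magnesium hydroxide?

55.6 %

n(HCl) added = 0.0513 × 0.577 = 0.0296 mol
n(NaOH) used in back-titration = 0.0242 × 0.454 = 0.0110 mol
n(HCl) left over = 0.0110 mol (1:1 ratio)
n(HCl) consumed by analyte = 0.0296 − 0.0110 = 0.0186 mol
From the 1:2 ratio, n(Mg(OH)2) = 1/2 × 0.0186 = 9.31 × 10^-3 mol
mass of Mg(OH)2 = 9.31 × 10^-3 × 58.32 = 0.543 g
% Mg(OH)2 = 0.543 / 0.977 × 100 = 55.6 %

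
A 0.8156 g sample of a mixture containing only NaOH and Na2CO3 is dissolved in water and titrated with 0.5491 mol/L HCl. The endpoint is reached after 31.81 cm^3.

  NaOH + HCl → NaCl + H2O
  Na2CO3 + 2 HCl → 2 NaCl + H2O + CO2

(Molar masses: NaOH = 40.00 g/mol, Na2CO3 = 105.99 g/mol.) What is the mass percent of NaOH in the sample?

n(HCl) = 0.03181 × 0.5491 = 0.01747 mol
Let x = n(NaOH), y = n(Na2CO3).
Titrant: 1x + 2y = 0.01747;  mass: 40.00x + 105.99y = 0.8156
Solving, x = 8.469 × 10^-3 mol, y = 4.499 × 10^-3 mol
mass of NaOH = 8.469 × 10^-3 × 40.00 = 0.3388 g
% NaOH = 0.3388 / 0.8156 × 100 = 41.54 %

41.54 %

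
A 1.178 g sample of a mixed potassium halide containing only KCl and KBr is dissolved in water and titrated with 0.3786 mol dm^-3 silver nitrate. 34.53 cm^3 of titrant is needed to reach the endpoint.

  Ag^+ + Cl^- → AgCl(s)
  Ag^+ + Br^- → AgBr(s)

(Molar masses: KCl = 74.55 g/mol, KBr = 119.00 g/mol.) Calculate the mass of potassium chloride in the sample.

0.6335 g

n(AgNO3) = 0.03453 × 0.3786 = 0.01307 mol
Let x = n(KCl), y = n(KBr).
Titrant: 1x + 1y = 0.01307;  mass: 74.55x + 119.00y = 1.178
Solving, x = 8.497 × 10^-3 mol, y = 4.576 × 10^-3 mol
mass of KCl = 8.497 × 10^-3 × 74.55 = 0.6335 g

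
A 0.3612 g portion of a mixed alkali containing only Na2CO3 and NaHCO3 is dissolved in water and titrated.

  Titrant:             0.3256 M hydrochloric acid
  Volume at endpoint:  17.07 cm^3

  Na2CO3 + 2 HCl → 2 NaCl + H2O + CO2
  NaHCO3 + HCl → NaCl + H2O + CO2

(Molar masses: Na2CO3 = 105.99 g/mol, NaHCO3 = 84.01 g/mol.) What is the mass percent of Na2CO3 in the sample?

n(HCl) = 0.01707 × 0.3256 = 5.558 × 10^-3 mol
Let x = n(Na2CO3), y = n(NaHCO3).
Titrant: 2x + 1y = 5.558 × 10^-3;  mass: 105.99x + 84.01y = 0.3612
Solving, x = 1.704 × 10^-3 mol, y = 2.149 × 10^-3 mol
mass of Na2CO3 = 1.704 × 10^-3 × 105.99 = 0.1807 g
% Na2CO3 = 0.1807 / 0.3612 × 100 = 50.02 %

50.02 %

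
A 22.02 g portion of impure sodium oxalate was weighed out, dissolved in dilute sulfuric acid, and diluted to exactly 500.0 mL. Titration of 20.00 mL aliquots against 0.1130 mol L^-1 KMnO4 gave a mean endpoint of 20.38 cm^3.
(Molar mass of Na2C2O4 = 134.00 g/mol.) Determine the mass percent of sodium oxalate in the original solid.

2 MnO4^- + 5 C2O4^2- + 16 H^+ → 2 Mn^2+ + 10 CO2 + 8 H2O
n(KMnO4) per titration = 0.02038 × 0.1130 = 2.303 × 10^-3 mol
From the 5:2 ratio, n(Na2C2O4) in each aliquot = 5/2 × 2.303 × 10^-3 = 5.757 × 10^-3 mol
n(Na2C2O4) in the whole flask = 5.757 × 10^-3 × 500.0/20.00 = 0.1439 mol
mass of Na2C2O4 = 0.1439 × 134.00 = 19.29 g
% Na2C2O4 = 19.29 / 22.02 × 100 = 87.59 %

87.59 %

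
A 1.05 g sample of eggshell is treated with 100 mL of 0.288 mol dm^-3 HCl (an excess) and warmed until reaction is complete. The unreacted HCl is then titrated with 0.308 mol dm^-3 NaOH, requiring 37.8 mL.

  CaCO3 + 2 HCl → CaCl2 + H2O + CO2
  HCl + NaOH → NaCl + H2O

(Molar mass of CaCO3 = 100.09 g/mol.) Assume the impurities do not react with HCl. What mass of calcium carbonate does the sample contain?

0.859 g

n(HCl) added = 0.100 × 0.288 = 0.0288 mol
n(NaOH) used in back-titration = 0.0378 × 0.308 = 0.0116 mol
n(HCl) left over = 0.0116 mol (1:1 ratio)
n(HCl) consumed by analyte = 0.0288 − 0.0116 = 0.0172 mol
From the 1:2 ratio, n(CaCO3) = 1/2 × 0.0172 = 8.58 × 10^-3 mol
mass of CaCO3 = 8.58 × 10^-3 × 100.09 = 0.859 g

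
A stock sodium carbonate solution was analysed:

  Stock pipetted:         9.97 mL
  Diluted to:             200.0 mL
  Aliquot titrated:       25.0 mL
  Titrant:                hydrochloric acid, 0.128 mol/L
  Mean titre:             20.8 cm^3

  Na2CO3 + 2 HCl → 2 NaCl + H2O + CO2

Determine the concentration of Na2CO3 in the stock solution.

n(HCl) = 0.0208 × 0.128 = 2.66 × 10^-3 mol
From the 1:2 ratio, n(Na2CO3) in the aliquot = 1/2 × 2.66 × 10^-3 = 1.33 × 10^-3 mol
[Na2CO3]_dilute = 1.33 × 10^-3 / 0.0250 = 0.0532 mol/L
Dilution factor = 200.0 / 9.97 = 20.06
[Na2CO3]_stock = 0.0532 × 20.06 = 1.07 mol/L

1.07 mol/L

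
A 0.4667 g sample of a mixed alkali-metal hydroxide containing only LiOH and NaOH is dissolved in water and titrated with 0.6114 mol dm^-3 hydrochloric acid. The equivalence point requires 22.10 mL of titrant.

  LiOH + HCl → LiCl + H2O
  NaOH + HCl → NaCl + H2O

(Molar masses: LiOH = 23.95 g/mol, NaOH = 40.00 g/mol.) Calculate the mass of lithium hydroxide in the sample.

n(HCl) = 0.02210 × 0.6114 = 0.01351 mol
Let x = n(LiOH), y = n(NaOH).
Titrant: 1x + 1y = 0.01351;  mass: 23.95x + 40.00y = 0.4667
Solving, x = 4.597 × 10^-3 mol, y = 8.915 × 10^-3 mol
mass of LiOH = 4.597 × 10^-3 × 23.95 = 0.1101 g

0.1101 g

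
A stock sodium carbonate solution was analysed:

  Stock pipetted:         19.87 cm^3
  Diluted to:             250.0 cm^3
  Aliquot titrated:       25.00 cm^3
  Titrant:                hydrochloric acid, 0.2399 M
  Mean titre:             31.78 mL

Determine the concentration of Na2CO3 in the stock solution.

1.918 M

Na2CO3 + 2 HCl → 2 NaCl + H2O + CO2
n(HCl) = 0.03178 × 0.2399 = 7.624 × 10^-3 mol
From the 1:2 ratio, n(Na2CO3) in the aliquot = 1/2 × 7.624 × 10^-3 = 3.812 × 10^-3 mol
[Na2CO3]_dilute = 3.812 × 10^-3 / 0.02500 = 0.1525 mol/L
Dilution factor = 250.0 / 19.87 = 12.58
[Na2CO3]_stock = 0.1525 × 12.58 = 1.918 mol/L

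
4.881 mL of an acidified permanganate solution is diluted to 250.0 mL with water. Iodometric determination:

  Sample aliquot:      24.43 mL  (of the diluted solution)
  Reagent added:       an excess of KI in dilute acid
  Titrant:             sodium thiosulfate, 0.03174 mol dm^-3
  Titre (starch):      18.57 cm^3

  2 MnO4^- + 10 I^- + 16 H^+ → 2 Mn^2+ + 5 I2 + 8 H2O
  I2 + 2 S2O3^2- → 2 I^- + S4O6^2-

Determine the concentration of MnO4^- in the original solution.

n(S2O3^2-) = 0.01857 × 0.03174 = 5.894 × 10^-4 mol
n(I2) = n(S2O3^2-)/2 = 2.947 × 10^-4 mol
From the 2:5 ratio, n(MnO4^-) in the aliquot = 2/5 × 2.947 × 10^-4 = 1.179 × 10^-4 mol
[MnO4^-]_dilute = 1.179 × 10^-4 / 0.02443 = 0.004825 mol/L
[MnO4^-]_original = 0.004825 × 250.0/4.881 = 0.2471 mol/L

0.2471 mol/L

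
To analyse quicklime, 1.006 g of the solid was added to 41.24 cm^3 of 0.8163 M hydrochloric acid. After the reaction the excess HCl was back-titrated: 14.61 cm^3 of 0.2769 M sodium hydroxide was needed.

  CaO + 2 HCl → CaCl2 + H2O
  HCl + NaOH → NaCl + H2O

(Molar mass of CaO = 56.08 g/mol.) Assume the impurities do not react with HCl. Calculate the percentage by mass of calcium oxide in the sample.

n(HCl) added = 0.04124 × 0.8163 = 0.03366 mol
n(NaOH) used in back-titration = 0.01461 × 0.2769 = 4.046 × 10^-3 mol
n(HCl) left over = 4.046 × 10^-3 mol (1:1 ratio)
n(HCl) consumed by analyte = 0.03366 − 4.046 × 10^-3 = 0.02962 mol
From the 1:2 ratio, n(CaO) = 1/2 × 0.02962 = 0.01481 mol
mass of CaO = 0.01481 × 56.08 = 0.8305 g
% CaO = 0.8305 / 1.006 × 100 = 82.56 %

82.56 %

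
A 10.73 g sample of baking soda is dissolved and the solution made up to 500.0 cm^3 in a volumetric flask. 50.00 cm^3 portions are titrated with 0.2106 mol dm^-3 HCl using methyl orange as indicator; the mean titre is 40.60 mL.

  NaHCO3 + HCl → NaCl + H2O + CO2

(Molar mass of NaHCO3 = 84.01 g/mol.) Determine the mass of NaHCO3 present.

7.183 g

n(HCl) per titration = 0.04060 × 0.2106 = 8.550 × 10^-3 mol
n(NaHCO3) in each aliquot = 8.550 × 10^-3 mol (1:1 ratio)
n(NaHCO3) in the whole flask = 8.550 × 10^-3 × 500.0/50.00 = 0.08550 mol
mass of NaHCO3 = 0.08550 × 84.01 = 7.183 g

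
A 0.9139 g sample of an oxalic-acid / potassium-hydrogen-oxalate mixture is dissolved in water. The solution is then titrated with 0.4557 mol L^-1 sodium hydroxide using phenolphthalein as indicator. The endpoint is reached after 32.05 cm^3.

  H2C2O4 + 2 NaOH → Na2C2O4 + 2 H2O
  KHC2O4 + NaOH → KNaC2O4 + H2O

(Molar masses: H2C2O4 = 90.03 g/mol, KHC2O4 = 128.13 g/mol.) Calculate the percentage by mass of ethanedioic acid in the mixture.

56.74 %

n(NaOH) = 0.03205 × 0.4557 = 0.01461 mol
Let x = n(H2C2O4), y = n(KHC2O4).
Titrant: 2x + 1y = 0.01461;  mass: 90.03x + 128.13y = 0.9139
Solving, x = 5.760 × 10^-3 mol, y = 3.085 × 10^-3 mol
mass of H2C2O4 = 5.760 × 10^-3 × 90.03 = 0.5186 g
% H2C2O4 = 0.5186 / 0.9139 × 100 = 56.74 %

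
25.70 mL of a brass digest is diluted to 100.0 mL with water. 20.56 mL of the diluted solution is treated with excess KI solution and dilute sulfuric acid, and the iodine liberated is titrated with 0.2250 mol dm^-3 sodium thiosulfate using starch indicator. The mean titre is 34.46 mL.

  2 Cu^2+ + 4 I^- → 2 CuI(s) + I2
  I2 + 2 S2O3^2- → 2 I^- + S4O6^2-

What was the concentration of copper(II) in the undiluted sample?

1.467 mol/L

n(S2O3^2-) = 0.03446 × 0.2250 = 7.754 × 10^-3 mol
n(I2) = n(S2O3^2-)/2 = 3.877 × 10^-3 mol
From the 2:1 ratio, n(Cu2+) in the aliquot = 2/1 × 3.877 × 10^-3 = 7.754 × 10^-3 mol
[Cu2+]_dilute = 7.754 × 10^-3 / 0.02056 = 0.3771 mol/L
[Cu2+]_original = 0.3771 × 100.0/25.70 = 1.467 mol/L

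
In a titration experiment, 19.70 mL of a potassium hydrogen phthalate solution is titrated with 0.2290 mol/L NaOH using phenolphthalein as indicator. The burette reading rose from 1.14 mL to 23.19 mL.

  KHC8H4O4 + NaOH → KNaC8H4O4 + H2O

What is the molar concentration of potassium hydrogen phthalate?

0.2563 mol/L

n(NaOH) = 0.02205 L × 0.2290 mol/L = 5.049 × 10^-3 mol
n(KHC8H4O4) = 5.049 × 10^-3 mol (1:1 mole ratio)
[KHC8H4O4] = 5.049 × 10^-3 mol / 0.01970 L = 0.2563 mol/L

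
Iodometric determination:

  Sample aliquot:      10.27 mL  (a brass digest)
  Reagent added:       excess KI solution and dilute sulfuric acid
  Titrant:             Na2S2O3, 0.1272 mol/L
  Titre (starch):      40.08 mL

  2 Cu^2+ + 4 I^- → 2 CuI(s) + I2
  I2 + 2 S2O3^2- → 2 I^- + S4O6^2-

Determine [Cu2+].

n(S2O3^2-) = 0.04008 × 0.1272 = 5.098 × 10^-3 mol
n(I2) = n(S2O3^2-)/2 = 2.549 × 10^-3 mol
From the 2:1 ratio, n(Cu2+) in the aliquot = 2/1 × 2.549 × 10^-3 = 5.098 × 10^-3 mol
[Cu2+] = 5.098 × 10^-3 / 0.01027 = 0.4964 mol/L

0.4964 mol/L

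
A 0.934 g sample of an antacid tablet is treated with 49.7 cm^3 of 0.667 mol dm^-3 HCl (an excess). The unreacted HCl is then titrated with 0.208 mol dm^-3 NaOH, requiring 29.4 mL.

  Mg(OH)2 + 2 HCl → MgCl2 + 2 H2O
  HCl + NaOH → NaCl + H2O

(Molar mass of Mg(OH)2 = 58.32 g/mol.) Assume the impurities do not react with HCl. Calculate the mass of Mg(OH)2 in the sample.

n(HCl) added = 0.0497 × 0.667 = 0.0331 mol
n(NaOH) used in back-titration = 0.0294 × 0.208 = 6.12 × 10^-3 mol
n(HCl) left over = 6.12 × 10^-3 mol (1:1 ratio)
n(HCl) consumed by analyte = 0.0331 − 6.12 × 10^-3 = 0.0270 mol
From the 1:2 ratio, n(Mg(OH)2) = 1/2 × 0.0270 = 0.0135 mol
mass of Mg(OH)2 = 0.0135 × 58.32 = 0.788 g

0.788 g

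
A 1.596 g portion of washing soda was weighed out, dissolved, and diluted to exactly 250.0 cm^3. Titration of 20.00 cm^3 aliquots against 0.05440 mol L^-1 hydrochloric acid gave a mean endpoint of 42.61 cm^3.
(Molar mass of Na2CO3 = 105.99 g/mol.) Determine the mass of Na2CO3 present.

Na2CO3 + 2 HCl → 2 NaCl + H2O + CO2
n(HCl) per titration = 0.04261 × 0.05440 = 2.318 × 10^-3 mol
From the 1:2 ratio, n(Na2CO3) in each aliquot = 1/2 × 2.318 × 10^-3 = 1.159 × 10^-3 mol
n(Na2CO3) in the whole flask = 1.159 × 10^-3 × 250.0/20.00 = 0.01449 mol
mass of Na2CO3 = 0.01449 × 105.99 = 1.536 g

1.536 g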